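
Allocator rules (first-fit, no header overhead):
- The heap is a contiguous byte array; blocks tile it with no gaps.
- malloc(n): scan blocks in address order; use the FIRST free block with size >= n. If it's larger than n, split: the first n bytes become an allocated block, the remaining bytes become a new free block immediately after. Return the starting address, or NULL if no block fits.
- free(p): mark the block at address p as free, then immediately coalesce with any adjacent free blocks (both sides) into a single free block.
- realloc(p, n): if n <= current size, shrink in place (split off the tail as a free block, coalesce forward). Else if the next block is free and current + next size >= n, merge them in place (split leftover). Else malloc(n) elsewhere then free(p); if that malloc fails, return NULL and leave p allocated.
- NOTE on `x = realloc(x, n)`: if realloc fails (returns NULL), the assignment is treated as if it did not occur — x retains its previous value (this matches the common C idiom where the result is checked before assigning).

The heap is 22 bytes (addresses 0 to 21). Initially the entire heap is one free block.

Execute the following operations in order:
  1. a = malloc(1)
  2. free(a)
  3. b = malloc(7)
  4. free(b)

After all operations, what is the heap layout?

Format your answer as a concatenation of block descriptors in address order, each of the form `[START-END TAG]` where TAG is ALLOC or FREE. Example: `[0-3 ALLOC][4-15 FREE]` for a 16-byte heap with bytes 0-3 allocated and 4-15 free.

Answer: [0-21 FREE]

Derivation:
Op 1: a = malloc(1) -> a = 0; heap: [0-0 ALLOC][1-21 FREE]
Op 2: free(a) -> (freed a); heap: [0-21 FREE]
Op 3: b = malloc(7) -> b = 0; heap: [0-6 ALLOC][7-21 FREE]
Op 4: free(b) -> (freed b); heap: [0-21 FREE]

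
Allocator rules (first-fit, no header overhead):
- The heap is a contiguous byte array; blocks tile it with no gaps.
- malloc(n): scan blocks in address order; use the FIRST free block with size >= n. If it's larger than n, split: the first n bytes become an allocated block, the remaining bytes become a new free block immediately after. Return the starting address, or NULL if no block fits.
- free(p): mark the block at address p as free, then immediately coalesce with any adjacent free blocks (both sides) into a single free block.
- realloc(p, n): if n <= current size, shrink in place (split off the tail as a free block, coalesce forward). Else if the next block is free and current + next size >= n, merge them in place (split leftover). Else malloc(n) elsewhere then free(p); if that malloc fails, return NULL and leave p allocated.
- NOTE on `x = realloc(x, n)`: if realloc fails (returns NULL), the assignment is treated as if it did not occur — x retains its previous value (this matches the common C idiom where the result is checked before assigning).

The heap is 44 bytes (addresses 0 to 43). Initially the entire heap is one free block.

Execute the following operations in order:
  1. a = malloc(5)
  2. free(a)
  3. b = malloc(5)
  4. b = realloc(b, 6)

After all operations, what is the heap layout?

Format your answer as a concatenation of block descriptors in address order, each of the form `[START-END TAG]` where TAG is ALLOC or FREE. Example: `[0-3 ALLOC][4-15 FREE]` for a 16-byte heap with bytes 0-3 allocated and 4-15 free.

Op 1: a = malloc(5) -> a = 0; heap: [0-4 ALLOC][5-43 FREE]
Op 2: free(a) -> (freed a); heap: [0-43 FREE]
Op 3: b = malloc(5) -> b = 0; heap: [0-4 ALLOC][5-43 FREE]
Op 4: b = realloc(b, 6) -> b = 0; heap: [0-5 ALLOC][6-43 FREE]

Answer: [0-5 ALLOC][6-43 FREE]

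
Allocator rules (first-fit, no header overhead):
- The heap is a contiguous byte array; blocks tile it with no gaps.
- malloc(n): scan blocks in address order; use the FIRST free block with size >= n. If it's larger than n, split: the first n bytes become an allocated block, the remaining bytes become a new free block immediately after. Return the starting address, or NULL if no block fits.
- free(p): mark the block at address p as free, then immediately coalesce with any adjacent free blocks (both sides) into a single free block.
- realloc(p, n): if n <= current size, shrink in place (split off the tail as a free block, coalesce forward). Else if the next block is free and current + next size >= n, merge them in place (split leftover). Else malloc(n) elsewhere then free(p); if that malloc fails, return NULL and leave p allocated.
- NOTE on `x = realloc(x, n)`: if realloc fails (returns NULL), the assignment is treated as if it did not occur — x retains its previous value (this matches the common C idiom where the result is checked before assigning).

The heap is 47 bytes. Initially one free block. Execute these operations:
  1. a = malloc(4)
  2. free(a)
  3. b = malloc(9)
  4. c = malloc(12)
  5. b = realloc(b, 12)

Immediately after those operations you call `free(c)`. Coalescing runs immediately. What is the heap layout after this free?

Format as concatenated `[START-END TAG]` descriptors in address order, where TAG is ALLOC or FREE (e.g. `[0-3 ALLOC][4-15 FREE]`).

Answer: [0-20 FREE][21-32 ALLOC][33-46 FREE]

Derivation:
Op 1: a = malloc(4) -> a = 0; heap: [0-3 ALLOC][4-46 FREE]
Op 2: free(a) -> (freed a); heap: [0-46 FREE]
Op 3: b = malloc(9) -> b = 0; heap: [0-8 ALLOC][9-46 FREE]
Op 4: c = malloc(12) -> c = 9; heap: [0-8 ALLOC][9-20 ALLOC][21-46 FREE]
Op 5: b = realloc(b, 12) -> b = 21; heap: [0-8 FREE][9-20 ALLOC][21-32 ALLOC][33-46 FREE]
free(c): c = 9 -> block [9-20 ALLOC]; mark free, coalesce with adjacent free neighbors -> [0-20 FREE][21-32 ALLOC][33-46 FREE]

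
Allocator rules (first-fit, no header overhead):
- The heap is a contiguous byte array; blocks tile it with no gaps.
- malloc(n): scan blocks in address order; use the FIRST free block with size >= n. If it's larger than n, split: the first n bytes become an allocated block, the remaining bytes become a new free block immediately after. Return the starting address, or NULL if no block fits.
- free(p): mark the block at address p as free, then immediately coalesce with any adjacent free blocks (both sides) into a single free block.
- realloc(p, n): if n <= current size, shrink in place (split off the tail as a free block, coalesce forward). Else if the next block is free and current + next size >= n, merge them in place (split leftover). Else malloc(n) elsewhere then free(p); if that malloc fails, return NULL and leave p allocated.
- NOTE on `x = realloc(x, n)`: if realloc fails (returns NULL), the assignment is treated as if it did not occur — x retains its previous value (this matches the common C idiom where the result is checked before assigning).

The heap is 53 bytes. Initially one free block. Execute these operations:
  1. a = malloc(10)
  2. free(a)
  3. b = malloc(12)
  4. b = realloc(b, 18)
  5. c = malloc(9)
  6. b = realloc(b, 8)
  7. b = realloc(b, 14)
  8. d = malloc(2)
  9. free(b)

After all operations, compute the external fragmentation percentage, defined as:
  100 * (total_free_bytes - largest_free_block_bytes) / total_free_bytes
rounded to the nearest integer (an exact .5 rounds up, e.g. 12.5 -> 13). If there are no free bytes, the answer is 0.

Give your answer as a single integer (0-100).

Op 1: a = malloc(10) -> a = 0; heap: [0-9 ALLOC][10-52 FREE]
Op 2: free(a) -> (freed a); heap: [0-52 FREE]
Op 3: b = malloc(12) -> b = 0; heap: [0-11 ALLOC][12-52 FREE]
Op 4: b = realloc(b, 18) -> b = 0; heap: [0-17 ALLOC][18-52 FREE]
Op 5: c = malloc(9) -> c = 18; heap: [0-17 ALLOC][18-26 ALLOC][27-52 FREE]
Op 6: b = realloc(b, 8) -> b = 0; heap: [0-7 ALLOC][8-17 FREE][18-26 ALLOC][27-52 FREE]
Op 7: b = realloc(b, 14) -> b = 0; heap: [0-13 ALLOC][14-17 FREE][18-26 ALLOC][27-52 FREE]
Op 8: d = malloc(2) -> d = 14; heap: [0-13 ALLOC][14-15 ALLOC][16-17 FREE][18-26 ALLOC][27-52 FREE]
Op 9: free(b) -> (freed b); heap: [0-13 FREE][14-15 ALLOC][16-17 FREE][18-26 ALLOC][27-52 FREE]
Free blocks: [14 2 26] total_free=42 largest=26 -> 100*(42-26)/42 = 1600/42 ≈ 38.095 -> rounds to 38

Answer: 38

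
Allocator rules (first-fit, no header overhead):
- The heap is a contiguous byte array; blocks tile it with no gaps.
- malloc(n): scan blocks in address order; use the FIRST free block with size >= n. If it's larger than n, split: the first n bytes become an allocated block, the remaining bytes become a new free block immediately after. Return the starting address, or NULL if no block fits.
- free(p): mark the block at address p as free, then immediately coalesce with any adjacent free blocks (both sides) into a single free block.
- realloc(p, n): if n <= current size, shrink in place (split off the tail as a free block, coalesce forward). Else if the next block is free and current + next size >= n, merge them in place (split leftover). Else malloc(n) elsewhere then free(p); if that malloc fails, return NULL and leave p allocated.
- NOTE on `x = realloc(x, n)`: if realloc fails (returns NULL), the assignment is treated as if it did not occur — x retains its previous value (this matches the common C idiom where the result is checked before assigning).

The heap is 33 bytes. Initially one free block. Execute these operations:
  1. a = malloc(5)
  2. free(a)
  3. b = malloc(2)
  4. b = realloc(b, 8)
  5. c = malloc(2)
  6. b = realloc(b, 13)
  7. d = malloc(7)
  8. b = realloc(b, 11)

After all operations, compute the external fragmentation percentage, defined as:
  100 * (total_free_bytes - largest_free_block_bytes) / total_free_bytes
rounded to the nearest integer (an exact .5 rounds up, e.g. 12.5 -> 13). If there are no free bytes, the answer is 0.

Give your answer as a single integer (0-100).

Answer: 8

Derivation:
Op 1: a = malloc(5) -> a = 0; heap: [0-4 ALLOC][5-32 FREE]
Op 2: free(a) -> (freed a); heap: [0-32 FREE]
Op 3: b = malloc(2) -> b = 0; heap: [0-1 ALLOC][2-32 FREE]
Op 4: b = realloc(b, 8) -> b = 0; heap: [0-7 ALLOC][8-32 FREE]
Op 5: c = malloc(2) -> c = 8; heap: [0-7 ALLOC][8-9 ALLOC][10-32 FREE]
Op 6: b = realloc(b, 13) -> b = 10; heap: [0-7 FREE][8-9 ALLOC][10-22 ALLOC][23-32 FREE]
Op 7: d = malloc(7) -> d = 0; heap: [0-6 ALLOC][7-7 FREE][8-9 ALLOC][10-22 ALLOC][23-32 FREE]
Op 8: b = realloc(b, 11) -> b = 10; heap: [0-6 ALLOC][7-7 FREE][8-9 ALLOC][10-20 ALLOC][21-32 FREE]
Free blocks: [1 12] total_free=13 largest=12 -> 100*(13-12)/13 = 100/13 ≈ 7.692 -> rounds to 8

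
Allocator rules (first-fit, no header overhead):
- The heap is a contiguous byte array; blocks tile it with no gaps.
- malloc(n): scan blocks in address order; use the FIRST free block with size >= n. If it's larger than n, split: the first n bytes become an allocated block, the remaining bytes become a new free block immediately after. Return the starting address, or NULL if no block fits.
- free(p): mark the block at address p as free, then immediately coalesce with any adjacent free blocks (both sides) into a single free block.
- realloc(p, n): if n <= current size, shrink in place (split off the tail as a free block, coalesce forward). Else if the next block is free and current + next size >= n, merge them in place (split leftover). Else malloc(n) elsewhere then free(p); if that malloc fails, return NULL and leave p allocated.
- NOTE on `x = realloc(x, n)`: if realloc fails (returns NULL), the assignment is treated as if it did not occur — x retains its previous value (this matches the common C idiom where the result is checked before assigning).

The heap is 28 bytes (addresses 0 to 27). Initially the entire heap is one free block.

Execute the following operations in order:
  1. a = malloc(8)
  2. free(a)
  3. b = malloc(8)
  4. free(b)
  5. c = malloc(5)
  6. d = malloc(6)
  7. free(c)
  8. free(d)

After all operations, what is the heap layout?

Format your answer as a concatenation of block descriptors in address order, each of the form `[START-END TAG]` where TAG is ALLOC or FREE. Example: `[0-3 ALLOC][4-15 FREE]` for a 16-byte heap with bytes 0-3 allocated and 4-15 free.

Op 1: a = malloc(8) -> a = 0; heap: [0-7 ALLOC][8-27 FREE]
Op 2: free(a) -> (freed a); heap: [0-27 FREE]
Op 3: b = malloc(8) -> b = 0; heap: [0-7 ALLOC][8-27 FREE]
Op 4: free(b) -> (freed b); heap: [0-27 FREE]
Op 5: c = malloc(5) -> c = 0; heap: [0-4 ALLOC][5-27 FREE]
Op 6: d = malloc(6) -> d = 5; heap: [0-4 ALLOC][5-10 ALLOC][11-27 FREE]
Op 7: free(c) -> (freed c); heap: [0-4 FREE][5-10 ALLOC][11-27 FREE]
Op 8: free(d) -> (freed d); heap: [0-27 FREE]

Answer: [0-27 FREE]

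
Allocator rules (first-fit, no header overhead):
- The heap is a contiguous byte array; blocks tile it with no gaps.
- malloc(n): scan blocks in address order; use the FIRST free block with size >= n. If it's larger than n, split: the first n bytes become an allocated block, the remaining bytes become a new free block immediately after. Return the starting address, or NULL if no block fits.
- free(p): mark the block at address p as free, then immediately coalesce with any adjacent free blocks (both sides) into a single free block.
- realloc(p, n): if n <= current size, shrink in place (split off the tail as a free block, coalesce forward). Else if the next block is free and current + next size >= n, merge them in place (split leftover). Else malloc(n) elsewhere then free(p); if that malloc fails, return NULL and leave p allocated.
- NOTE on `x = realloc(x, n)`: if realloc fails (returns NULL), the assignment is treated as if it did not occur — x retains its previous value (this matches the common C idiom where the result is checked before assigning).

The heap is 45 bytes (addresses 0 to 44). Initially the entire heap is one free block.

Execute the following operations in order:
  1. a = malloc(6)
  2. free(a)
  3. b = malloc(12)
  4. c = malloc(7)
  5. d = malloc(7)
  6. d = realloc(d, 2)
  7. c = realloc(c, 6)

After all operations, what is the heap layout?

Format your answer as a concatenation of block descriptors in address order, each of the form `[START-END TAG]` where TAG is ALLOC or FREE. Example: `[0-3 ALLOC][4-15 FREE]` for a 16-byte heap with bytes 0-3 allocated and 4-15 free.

Op 1: a = malloc(6) -> a = 0; heap: [0-5 ALLOC][6-44 FREE]
Op 2: free(a) -> (freed a); heap: [0-44 FREE]
Op 3: b = malloc(12) -> b = 0; heap: [0-11 ALLOC][12-44 FREE]
Op 4: c = malloc(7) -> c = 12; heap: [0-11 ALLOC][12-18 ALLOC][19-44 FREE]
Op 5: d = malloc(7) -> d = 19; heap: [0-11 ALLOC][12-18 ALLOC][19-25 ALLOC][26-44 FREE]
Op 6: d = realloc(d, 2) -> d = 19; heap: [0-11 ALLOC][12-18 ALLOC][19-20 ALLOC][21-44 FREE]
Op 7: c = realloc(c, 6) -> c = 12; heap: [0-11 ALLOC][12-17 ALLOC][18-18 FREE][19-20 ALLOC][21-44 FREE]

Answer: [0-11 ALLOC][12-17 ALLOC][18-18 FREE][19-20 ALLOC][21-44 FREE]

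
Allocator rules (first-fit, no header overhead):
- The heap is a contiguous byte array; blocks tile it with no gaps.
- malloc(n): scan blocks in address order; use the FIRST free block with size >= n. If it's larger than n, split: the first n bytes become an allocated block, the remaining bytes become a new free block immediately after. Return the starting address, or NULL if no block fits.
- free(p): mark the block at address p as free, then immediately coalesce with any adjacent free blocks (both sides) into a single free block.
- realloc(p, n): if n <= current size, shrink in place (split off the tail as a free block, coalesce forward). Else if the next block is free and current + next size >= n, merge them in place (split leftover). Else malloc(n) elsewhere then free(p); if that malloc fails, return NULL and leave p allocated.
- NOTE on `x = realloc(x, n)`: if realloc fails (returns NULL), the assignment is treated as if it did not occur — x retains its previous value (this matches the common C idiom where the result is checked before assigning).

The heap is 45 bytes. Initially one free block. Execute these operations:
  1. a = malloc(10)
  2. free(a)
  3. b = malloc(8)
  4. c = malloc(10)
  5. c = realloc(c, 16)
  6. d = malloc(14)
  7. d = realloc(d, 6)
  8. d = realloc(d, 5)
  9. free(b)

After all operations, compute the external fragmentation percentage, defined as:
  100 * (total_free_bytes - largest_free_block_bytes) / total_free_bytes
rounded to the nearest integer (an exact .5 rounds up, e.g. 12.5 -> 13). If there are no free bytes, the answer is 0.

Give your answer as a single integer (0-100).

Op 1: a = malloc(10) -> a = 0; heap: [0-9 ALLOC][10-44 FREE]
Op 2: free(a) -> (freed a); heap: [0-44 FREE]
Op 3: b = malloc(8) -> b = 0; heap: [0-7 ALLOC][8-44 FREE]
Op 4: c = malloc(10) -> c = 8; heap: [0-7 ALLOC][8-17 ALLOC][18-44 FREE]
Op 5: c = realloc(c, 16) -> c = 8; heap: [0-7 ALLOC][8-23 ALLOC][24-44 FREE]
Op 6: d = malloc(14) -> d = 24; heap: [0-7 ALLOC][8-23 ALLOC][24-37 ALLOC][38-44 FREE]
Op 7: d = realloc(d, 6) -> d = 24; heap: [0-7 ALLOC][8-23 ALLOC][24-29 ALLOC][30-44 FREE]
Op 8: d = realloc(d, 5) -> d = 24; heap: [0-7 ALLOC][8-23 ALLOC][24-28 ALLOC][29-44 FREE]
Op 9: free(b) -> (freed b); heap: [0-7 FREE][8-23 ALLOC][24-28 ALLOC][29-44 FREE]
Free blocks: [8 16] total_free=24 largest=16 -> 100*(24-16)/24 = 800/24 ≈ 33.333 -> rounds to 33

Answer: 33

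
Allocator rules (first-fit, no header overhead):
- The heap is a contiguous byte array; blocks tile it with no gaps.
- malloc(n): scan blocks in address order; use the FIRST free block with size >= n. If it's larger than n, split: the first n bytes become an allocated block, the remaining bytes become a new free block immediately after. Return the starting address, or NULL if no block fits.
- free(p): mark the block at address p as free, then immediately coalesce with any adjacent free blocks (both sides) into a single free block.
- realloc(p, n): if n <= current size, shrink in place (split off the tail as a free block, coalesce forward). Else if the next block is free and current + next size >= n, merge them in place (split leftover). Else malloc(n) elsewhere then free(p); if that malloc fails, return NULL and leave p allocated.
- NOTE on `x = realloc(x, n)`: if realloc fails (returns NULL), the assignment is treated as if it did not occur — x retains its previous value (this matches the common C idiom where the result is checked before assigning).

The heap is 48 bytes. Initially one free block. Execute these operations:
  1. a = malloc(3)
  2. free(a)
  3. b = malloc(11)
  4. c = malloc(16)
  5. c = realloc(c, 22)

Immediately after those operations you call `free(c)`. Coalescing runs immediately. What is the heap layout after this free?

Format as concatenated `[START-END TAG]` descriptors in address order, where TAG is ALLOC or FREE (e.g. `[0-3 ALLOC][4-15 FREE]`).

Answer: [0-10 ALLOC][11-47 FREE]

Derivation:
Op 1: a = malloc(3) -> a = 0; heap: [0-2 ALLOC][3-47 FREE]
Op 2: free(a) -> (freed a); heap: [0-47 FREE]
Op 3: b = malloc(11) -> b = 0; heap: [0-10 ALLOC][11-47 FREE]
Op 4: c = malloc(16) -> c = 11; heap: [0-10 ALLOC][11-26 ALLOC][27-47 FREE]
Op 5: c = realloc(c, 22) -> c = 11; heap: [0-10 ALLOC][11-32 ALLOC][33-47 FREE]
free(c): c = 11 -> block [11-32 ALLOC]; mark free, coalesce with adjacent free neighbors -> [0-10 ALLOC][11-47 FREE]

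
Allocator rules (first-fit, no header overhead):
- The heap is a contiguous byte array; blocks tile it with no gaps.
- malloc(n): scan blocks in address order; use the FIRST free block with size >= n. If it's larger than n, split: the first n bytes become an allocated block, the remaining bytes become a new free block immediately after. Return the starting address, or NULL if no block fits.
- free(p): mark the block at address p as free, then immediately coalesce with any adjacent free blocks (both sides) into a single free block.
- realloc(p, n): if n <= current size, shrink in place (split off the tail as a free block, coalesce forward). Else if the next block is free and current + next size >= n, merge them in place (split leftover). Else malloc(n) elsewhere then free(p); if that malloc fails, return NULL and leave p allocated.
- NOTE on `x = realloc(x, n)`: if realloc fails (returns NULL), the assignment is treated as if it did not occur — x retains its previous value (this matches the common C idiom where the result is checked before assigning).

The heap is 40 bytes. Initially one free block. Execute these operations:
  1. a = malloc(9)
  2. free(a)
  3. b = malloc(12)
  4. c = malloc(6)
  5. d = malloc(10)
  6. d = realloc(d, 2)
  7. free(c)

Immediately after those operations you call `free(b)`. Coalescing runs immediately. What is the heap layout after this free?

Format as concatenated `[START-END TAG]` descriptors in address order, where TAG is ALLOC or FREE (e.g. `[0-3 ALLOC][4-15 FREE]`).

Answer: [0-17 FREE][18-19 ALLOC][20-39 FREE]

Derivation:
Op 1: a = malloc(9) -> a = 0; heap: [0-8 ALLOC][9-39 FREE]
Op 2: free(a) -> (freed a); heap: [0-39 FREE]
Op 3: b = malloc(12) -> b = 0; heap: [0-11 ALLOC][12-39 FREE]
Op 4: c = malloc(6) -> c = 12; heap: [0-11 ALLOC][12-17 ALLOC][18-39 FREE]
Op 5: d = malloc(10) -> d = 18; heap: [0-11 ALLOC][12-17 ALLOC][18-27 ALLOC][28-39 FREE]
Op 6: d = realloc(d, 2) -> d = 18; heap: [0-11 ALLOC][12-17 ALLOC][18-19 ALLOC][20-39 FREE]
Op 7: free(c) -> (freed c); heap: [0-11 ALLOC][12-17 FREE][18-19 ALLOC][20-39 FREE]
free(b): b = 0 -> block [0-11 ALLOC]; mark free, coalesce with adjacent free neighbors -> [0-17 FREE][18-19 ALLOC][20-39 FREE]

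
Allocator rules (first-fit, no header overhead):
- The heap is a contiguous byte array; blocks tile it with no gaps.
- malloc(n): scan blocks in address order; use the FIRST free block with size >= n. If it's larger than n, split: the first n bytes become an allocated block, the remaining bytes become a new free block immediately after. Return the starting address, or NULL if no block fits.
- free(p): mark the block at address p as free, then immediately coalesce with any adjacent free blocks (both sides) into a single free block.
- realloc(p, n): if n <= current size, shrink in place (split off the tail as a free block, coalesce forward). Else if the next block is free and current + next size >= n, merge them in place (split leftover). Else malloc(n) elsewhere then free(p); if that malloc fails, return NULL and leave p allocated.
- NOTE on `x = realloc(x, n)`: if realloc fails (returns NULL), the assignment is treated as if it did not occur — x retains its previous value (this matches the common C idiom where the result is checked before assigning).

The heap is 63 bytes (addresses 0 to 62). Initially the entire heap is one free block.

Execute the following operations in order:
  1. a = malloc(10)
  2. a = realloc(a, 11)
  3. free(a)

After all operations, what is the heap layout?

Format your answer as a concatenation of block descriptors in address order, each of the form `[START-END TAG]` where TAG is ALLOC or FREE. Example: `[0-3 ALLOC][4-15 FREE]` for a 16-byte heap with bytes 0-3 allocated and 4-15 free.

Answer: [0-62 FREE]

Derivation:
Op 1: a = malloc(10) -> a = 0; heap: [0-9 ALLOC][10-62 FREE]
Op 2: a = realloc(a, 11) -> a = 0; heap: [0-10 ALLOC][11-62 FREE]
Op 3: free(a) -> (freed a); heap: [0-62 FREE]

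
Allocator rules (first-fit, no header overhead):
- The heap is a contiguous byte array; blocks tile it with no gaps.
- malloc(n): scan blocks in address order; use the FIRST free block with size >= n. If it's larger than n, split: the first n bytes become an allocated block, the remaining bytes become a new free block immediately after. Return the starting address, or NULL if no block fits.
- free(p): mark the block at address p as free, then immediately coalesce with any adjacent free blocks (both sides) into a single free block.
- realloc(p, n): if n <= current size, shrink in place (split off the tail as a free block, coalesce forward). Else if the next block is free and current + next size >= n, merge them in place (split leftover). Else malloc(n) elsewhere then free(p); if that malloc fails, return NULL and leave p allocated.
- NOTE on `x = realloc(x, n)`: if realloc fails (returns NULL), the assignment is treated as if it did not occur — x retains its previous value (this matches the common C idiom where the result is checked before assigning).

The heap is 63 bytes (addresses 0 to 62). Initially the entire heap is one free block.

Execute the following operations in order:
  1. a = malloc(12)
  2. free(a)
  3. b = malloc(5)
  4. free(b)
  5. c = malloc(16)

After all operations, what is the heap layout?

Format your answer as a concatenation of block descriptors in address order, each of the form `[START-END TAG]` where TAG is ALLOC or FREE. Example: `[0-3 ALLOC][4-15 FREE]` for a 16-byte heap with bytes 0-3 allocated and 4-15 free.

Op 1: a = malloc(12) -> a = 0; heap: [0-11 ALLOC][12-62 FREE]
Op 2: free(a) -> (freed a); heap: [0-62 FREE]
Op 3: b = malloc(5) -> b = 0; heap: [0-4 ALLOC][5-62 FREE]
Op 4: free(b) -> (freed b); heap: [0-62 FREE]
Op 5: c = malloc(16) -> c = 0; heap: [0-15 ALLOC][16-62 FREE]

Answer: [0-15 ALLOC][16-62 FREE]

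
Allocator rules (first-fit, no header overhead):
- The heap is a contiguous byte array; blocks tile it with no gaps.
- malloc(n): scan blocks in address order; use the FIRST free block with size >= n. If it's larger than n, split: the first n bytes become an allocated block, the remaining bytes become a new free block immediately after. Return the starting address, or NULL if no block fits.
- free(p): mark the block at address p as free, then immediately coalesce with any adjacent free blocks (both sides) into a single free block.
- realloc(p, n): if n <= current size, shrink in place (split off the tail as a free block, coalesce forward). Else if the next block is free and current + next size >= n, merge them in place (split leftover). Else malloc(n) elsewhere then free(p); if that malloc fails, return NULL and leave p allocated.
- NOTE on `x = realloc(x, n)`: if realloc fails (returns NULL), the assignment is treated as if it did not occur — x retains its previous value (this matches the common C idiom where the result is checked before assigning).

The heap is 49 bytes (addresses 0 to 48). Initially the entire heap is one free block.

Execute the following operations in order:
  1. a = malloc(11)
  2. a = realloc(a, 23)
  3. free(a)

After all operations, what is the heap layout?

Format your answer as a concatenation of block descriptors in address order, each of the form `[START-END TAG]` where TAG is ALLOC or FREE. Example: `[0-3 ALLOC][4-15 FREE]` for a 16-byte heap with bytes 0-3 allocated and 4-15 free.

Op 1: a = malloc(11) -> a = 0; heap: [0-10 ALLOC][11-48 FREE]
Op 2: a = realloc(a, 23) -> a = 0; heap: [0-22 ALLOC][23-48 FREE]
Op 3: free(a) -> (freed a); heap: [0-48 FREE]

Answer: [0-48 FREE]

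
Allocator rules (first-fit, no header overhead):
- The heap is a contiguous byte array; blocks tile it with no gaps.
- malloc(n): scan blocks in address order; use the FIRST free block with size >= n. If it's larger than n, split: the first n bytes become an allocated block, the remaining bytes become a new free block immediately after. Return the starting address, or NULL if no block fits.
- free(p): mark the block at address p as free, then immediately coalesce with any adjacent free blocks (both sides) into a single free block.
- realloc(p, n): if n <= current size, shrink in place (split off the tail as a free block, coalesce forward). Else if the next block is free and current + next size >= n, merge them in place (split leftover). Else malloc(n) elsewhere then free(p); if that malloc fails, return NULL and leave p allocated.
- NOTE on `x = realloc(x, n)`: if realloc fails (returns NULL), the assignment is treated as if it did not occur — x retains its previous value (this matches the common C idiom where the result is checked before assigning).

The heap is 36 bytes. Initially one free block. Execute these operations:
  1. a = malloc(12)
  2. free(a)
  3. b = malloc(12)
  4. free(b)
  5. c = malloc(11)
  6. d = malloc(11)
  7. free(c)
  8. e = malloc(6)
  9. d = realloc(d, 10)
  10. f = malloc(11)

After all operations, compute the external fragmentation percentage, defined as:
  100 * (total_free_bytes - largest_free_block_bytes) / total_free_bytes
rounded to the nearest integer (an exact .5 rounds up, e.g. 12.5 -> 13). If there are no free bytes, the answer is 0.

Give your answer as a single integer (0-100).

Answer: 44

Derivation:
Op 1: a = malloc(12) -> a = 0; heap: [0-11 ALLOC][12-35 FREE]
Op 2: free(a) -> (freed a); heap: [0-35 FREE]
Op 3: b = malloc(12) -> b = 0; heap: [0-11 ALLOC][12-35 FREE]
Op 4: free(b) -> (freed b); heap: [0-35 FREE]
Op 5: c = malloc(11) -> c = 0; heap: [0-10 ALLOC][11-35 FREE]
Op 6: d = malloc(11) -> d = 11; heap: [0-10 ALLOC][11-21 ALLOC][22-35 FREE]
Op 7: free(c) -> (freed c); heap: [0-10 FREE][11-21 ALLOC][22-35 FREE]
Op 8: e = malloc(6) -> e = 0; heap: [0-5 ALLOC][6-10 FREE][11-21 ALLOC][22-35 FREE]
Op 9: d = realloc(d, 10) -> d = 11; heap: [0-5 ALLOC][6-10 FREE][11-20 ALLOC][21-35 FREE]
Op 10: f = malloc(11) -> f = 21; heap: [0-5 ALLOC][6-10 FREE][11-20 ALLOC][21-31 ALLOC][32-35 FREE]
Free blocks: [5 4] total_free=9 largest=5 -> 100*(9-5)/9 = 400/9 ≈ 44.444 -> rounds to 44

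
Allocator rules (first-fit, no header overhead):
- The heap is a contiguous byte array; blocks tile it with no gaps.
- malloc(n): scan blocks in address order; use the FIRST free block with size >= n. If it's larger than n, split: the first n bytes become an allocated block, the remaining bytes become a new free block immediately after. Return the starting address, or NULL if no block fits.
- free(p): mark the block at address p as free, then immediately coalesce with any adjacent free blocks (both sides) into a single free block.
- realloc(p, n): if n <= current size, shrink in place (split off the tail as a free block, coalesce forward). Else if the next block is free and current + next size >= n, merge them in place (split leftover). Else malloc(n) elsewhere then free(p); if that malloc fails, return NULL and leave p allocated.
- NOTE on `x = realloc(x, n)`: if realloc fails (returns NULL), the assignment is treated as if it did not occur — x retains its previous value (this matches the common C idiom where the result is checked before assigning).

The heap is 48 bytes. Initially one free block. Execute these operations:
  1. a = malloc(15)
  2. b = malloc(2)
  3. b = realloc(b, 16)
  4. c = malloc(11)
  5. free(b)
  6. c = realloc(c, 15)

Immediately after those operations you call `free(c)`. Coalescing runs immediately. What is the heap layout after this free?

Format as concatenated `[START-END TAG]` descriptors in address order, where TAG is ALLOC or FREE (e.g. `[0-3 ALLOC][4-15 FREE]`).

Answer: [0-14 ALLOC][15-47 FREE]

Derivation:
Op 1: a = malloc(15) -> a = 0; heap: [0-14 ALLOC][15-47 FREE]
Op 2: b = malloc(2) -> b = 15; heap: [0-14 ALLOC][15-16 ALLOC][17-47 FREE]
Op 3: b = realloc(b, 16) -> b = 15; heap: [0-14 ALLOC][15-30 ALLOC][31-47 FREE]
Op 4: c = malloc(11) -> c = 31; heap: [0-14 ALLOC][15-30 ALLOC][31-41 ALLOC][42-47 FREE]
Op 5: free(b) -> (freed b); heap: [0-14 ALLOC][15-30 FREE][31-41 ALLOC][42-47 FREE]
Op 6: c = realloc(c, 15) -> c = 31; heap: [0-14 ALLOC][15-30 FREE][31-45 ALLOC][46-47 FREE]
free(c): c = 31 -> block [31-45 ALLOC]; mark free, coalesce with adjacent free neighbors -> [0-14 ALLOC][15-47 FREE]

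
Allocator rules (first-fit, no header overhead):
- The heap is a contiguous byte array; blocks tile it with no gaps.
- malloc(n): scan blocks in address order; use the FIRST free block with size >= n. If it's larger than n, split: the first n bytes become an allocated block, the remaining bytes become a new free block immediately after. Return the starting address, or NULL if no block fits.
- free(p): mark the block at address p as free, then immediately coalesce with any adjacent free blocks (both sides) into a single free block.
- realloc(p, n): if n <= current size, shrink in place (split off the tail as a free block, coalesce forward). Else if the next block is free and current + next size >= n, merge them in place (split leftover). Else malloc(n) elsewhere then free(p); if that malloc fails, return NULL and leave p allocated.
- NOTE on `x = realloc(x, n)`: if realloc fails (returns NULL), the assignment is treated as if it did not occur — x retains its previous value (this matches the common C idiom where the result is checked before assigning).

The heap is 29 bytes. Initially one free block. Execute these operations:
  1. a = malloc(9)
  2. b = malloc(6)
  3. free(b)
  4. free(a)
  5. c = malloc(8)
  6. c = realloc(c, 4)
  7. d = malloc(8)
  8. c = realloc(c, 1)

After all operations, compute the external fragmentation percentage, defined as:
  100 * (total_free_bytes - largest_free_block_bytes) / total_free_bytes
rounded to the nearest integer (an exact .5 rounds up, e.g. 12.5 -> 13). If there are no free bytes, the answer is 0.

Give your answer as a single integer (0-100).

Op 1: a = malloc(9) -> a = 0; heap: [0-8 ALLOC][9-28 FREE]
Op 2: b = malloc(6) -> b = 9; heap: [0-8 ALLOC][9-14 ALLOC][15-28 FREE]
Op 3: free(b) -> (freed b); heap: [0-8 ALLOC][9-28 FREE]
Op 4: free(a) -> (freed a); heap: [0-28 FREE]
Op 5: c = malloc(8) -> c = 0; heap: [0-7 ALLOC][8-28 FREE]
Op 6: c = realloc(c, 4) -> c = 0; heap: [0-3 ALLOC][4-28 FREE]
Op 7: d = malloc(8) -> d = 4; heap: [0-3 ALLOC][4-11 ALLOC][12-28 FREE]
Op 8: c = realloc(c, 1) -> c = 0; heap: [0-0 ALLOC][1-3 FREE][4-11 ALLOC][12-28 FREE]
Free blocks: [3 17] total_free=20 largest=17 -> 100*(20-17)/20 = 300/20 = 15

Answer: 15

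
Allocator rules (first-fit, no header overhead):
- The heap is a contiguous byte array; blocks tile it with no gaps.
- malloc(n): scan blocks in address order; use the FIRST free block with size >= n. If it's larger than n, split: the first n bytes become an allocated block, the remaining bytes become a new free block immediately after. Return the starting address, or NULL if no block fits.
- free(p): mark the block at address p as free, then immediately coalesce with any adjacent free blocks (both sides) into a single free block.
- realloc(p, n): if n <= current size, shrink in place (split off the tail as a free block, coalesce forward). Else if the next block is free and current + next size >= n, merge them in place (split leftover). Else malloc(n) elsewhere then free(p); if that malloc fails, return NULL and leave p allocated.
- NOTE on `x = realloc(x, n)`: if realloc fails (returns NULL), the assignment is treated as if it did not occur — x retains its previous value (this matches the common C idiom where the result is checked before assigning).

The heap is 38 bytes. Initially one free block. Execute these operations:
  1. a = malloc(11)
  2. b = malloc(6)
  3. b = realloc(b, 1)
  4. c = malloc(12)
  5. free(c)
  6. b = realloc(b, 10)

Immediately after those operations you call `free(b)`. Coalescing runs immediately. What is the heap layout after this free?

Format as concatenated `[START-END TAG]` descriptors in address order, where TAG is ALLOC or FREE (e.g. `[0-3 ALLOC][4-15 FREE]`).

Op 1: a = malloc(11) -> a = 0; heap: [0-10 ALLOC][11-37 FREE]
Op 2: b = malloc(6) -> b = 11; heap: [0-10 ALLOC][11-16 ALLOC][17-37 FREE]
Op 3: b = realloc(b, 1) -> b = 11; heap: [0-10 ALLOC][11-11 ALLOC][12-37 FREE]
Op 4: c = malloc(12) -> c = 12; heap: [0-10 ALLOC][11-11 ALLOC][12-23 ALLOC][24-37 FREE]
Op 5: free(c) -> (freed c); heap: [0-10 ALLOC][11-11 ALLOC][12-37 FREE]
Op 6: b = realloc(b, 10) -> b = 11; heap: [0-10 ALLOC][11-20 ALLOC][21-37 FREE]
free(b): b = 11 -> block [11-20 ALLOC]; mark free, coalesce with adjacent free neighbors -> [0-10 ALLOC][11-37 FREE]

Answer: [0-10 ALLOC][11-37 FREE]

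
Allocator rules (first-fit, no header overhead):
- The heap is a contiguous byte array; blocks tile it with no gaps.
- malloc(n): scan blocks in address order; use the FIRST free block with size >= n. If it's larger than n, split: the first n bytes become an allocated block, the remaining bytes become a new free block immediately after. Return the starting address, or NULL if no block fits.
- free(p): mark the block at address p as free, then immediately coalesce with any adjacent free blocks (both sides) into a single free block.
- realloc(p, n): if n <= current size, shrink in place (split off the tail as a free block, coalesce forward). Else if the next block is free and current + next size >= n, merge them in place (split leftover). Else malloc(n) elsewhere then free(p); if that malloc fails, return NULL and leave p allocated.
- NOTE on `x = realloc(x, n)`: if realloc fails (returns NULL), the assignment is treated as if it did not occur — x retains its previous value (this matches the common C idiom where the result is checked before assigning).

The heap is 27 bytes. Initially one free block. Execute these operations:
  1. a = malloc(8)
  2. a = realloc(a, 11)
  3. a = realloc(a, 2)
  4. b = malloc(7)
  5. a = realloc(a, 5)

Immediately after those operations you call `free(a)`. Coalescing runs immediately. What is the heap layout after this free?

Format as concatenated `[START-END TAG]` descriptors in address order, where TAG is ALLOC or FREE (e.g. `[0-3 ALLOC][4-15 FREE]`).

Op 1: a = malloc(8) -> a = 0; heap: [0-7 ALLOC][8-26 FREE]
Op 2: a = realloc(a, 11) -> a = 0; heap: [0-10 ALLOC][11-26 FREE]
Op 3: a = realloc(a, 2) -> a = 0; heap: [0-1 ALLOC][2-26 FREE]
Op 4: b = malloc(7) -> b = 2; heap: [0-1 ALLOC][2-8 ALLOC][9-26 FREE]
Op 5: a = realloc(a, 5) -> a = 9; heap: [0-1 FREE][2-8 ALLOC][9-13 ALLOC][14-26 FREE]
free(a): a = 9 -> block [9-13 ALLOC]; mark free, coalesce with adjacent free neighbors -> [0-1 FREE][2-8 ALLOC][9-26 FREE]

Answer: [0-1 FREE][2-8 ALLOC][9-26 FREE]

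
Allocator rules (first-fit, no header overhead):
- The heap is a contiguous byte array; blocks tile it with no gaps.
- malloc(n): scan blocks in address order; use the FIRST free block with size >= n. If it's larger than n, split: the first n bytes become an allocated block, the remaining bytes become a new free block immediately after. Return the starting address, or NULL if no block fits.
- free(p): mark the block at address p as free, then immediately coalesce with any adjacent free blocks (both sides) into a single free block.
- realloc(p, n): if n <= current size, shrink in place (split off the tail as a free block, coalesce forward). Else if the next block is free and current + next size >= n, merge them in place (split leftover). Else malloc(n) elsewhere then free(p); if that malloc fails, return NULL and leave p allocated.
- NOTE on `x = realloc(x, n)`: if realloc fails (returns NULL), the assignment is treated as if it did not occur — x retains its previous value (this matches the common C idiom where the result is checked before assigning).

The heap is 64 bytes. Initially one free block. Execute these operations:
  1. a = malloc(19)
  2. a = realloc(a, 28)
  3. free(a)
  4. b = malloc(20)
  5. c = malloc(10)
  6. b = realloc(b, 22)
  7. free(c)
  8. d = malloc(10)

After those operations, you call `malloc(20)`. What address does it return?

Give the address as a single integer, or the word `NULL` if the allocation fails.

Op 1: a = malloc(19) -> a = 0; heap: [0-18 ALLOC][19-63 FREE]
Op 2: a = realloc(a, 28) -> a = 0; heap: [0-27 ALLOC][28-63 FREE]
Op 3: free(a) -> (freed a); heap: [0-63 FREE]
Op 4: b = malloc(20) -> b = 0; heap: [0-19 ALLOC][20-63 FREE]
Op 5: c = malloc(10) -> c = 20; heap: [0-19 ALLOC][20-29 ALLOC][30-63 FREE]
Op 6: b = realloc(b, 22) -> b = 30; heap: [0-19 FREE][20-29 ALLOC][30-51 ALLOC][52-63 FREE]
Op 7: free(c) -> (freed c); heap: [0-29 FREE][30-51 ALLOC][52-63 FREE]
Op 8: d = malloc(10) -> d = 0; heap: [0-9 ALLOC][10-29 FREE][30-51 ALLOC][52-63 FREE]
malloc(20): first-fit scan over [0-9 ALLOC][10-29 FREE][30-51 ALLOC][52-63 FREE] -> 10

Answer: 10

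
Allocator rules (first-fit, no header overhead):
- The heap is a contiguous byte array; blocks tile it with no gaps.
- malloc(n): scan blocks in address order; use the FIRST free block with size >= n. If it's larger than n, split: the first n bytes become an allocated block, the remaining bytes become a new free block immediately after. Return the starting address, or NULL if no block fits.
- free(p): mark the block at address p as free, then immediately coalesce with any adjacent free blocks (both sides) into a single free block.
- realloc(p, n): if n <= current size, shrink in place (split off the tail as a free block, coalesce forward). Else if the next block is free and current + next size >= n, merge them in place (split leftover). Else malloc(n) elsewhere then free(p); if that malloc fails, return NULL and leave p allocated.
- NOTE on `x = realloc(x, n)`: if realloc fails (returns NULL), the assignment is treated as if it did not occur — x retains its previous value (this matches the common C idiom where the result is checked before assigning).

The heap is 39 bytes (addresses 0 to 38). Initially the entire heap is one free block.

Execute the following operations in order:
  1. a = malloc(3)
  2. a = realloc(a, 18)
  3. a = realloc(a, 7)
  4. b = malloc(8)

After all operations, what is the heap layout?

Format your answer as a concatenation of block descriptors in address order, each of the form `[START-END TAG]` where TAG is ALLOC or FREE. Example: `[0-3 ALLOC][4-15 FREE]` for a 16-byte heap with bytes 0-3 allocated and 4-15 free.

Op 1: a = malloc(3) -> a = 0; heap: [0-2 ALLOC][3-38 FREE]
Op 2: a = realloc(a, 18) -> a = 0; heap: [0-17 ALLOC][18-38 FREE]
Op 3: a = realloc(a, 7) -> a = 0; heap: [0-6 ALLOC][7-38 FREE]
Op 4: b = malloc(8) -> b = 7; heap: [0-6 ALLOC][7-14 ALLOC][15-38 FREE]

Answer: [0-6 ALLOC][7-14 ALLOC][15-38 FREE]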